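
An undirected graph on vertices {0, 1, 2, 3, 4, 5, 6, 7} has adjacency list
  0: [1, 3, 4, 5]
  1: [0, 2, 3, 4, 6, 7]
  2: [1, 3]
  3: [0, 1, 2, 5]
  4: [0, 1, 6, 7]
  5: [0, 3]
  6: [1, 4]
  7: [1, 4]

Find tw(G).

2

A width-2 tree decomposition is:
Bags: B1 = {0, 1, 4}  B2 = {1, 4, 7}  B3 = {0, 1, 3}  B4 = {1, 4, 6}  B5 = {1, 2, 3}  B6 = {0, 3, 5}
Tree: B1–B2, B1–B3, B1–B4, B3–B5, B3–B6
Each bag holds 3 vertices, so the decomposition has width 2, which upper-bounds the treewidth. For the lower bound, the 3 vertices {1, 2, 3} are pairwise adjacent, and any tree decomposition puts a clique entirely inside one bag — forcing width ≥ 2. Combining the bounds, tw(G) = 2.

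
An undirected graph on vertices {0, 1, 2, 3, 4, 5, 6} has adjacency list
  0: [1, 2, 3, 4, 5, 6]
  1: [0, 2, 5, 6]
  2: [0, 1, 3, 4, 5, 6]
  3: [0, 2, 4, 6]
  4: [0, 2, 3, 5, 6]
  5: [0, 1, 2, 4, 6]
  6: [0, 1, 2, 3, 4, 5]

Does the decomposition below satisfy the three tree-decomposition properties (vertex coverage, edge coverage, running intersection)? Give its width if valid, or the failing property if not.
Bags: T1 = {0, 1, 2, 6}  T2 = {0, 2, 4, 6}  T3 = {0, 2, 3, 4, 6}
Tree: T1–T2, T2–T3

No — vertex 5 appears in no bag.

A tree decomposition must satisfy three properties: every vertex lies in some bag; for every edge, both endpoints lie together in some bag; and for every vertex, the bags containing it form a connected subtree. Here vertex 5 appears in no bag, so the decomposition is invalid.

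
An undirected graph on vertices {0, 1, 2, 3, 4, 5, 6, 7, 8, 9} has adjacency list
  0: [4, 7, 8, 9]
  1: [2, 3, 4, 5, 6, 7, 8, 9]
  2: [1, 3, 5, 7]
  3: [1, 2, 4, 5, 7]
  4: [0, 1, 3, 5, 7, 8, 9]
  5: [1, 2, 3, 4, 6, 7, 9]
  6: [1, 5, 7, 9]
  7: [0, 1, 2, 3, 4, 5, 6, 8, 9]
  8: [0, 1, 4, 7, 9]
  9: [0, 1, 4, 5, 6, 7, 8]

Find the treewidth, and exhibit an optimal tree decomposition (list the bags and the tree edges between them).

The largest bag has 5 vertices, giving width 4; this decomposition certifies tw(G) ≤ 4. On the other hand G contains the 5-clique {0, 4, 7, 8, 9}. A clique must lie in a single bag of any decomposition, so no decomposition can have width below 4. Hence tw(G) = 4 exactly.

Treewidth 4.
Bags: B1 = {1, 4, 7, 8, 9}  B2 = {1, 4, 5, 7, 9}  B3 = {1, 3, 4, 5, 7}  B4 = {1, 2, 3, 5, 7}  B5 = {1, 5, 6, 7, 9}  B6 = {0, 4, 7, 8, 9}
Tree: B1–B2, B2–B3, B3–B4, B2–B5, B1–B6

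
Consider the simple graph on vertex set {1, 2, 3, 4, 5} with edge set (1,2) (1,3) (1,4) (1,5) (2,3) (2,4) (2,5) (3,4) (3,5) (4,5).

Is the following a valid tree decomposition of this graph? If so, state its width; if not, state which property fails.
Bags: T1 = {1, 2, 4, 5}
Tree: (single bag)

No — vertex 3 appears in no bag.

A tree decomposition must satisfy three properties: every vertex lies in some bag; for every edge, both endpoints lie together in some bag; and for every vertex, the bags containing it form a connected subtree. Here vertex 3 appears in no bag, so the decomposition is invalid.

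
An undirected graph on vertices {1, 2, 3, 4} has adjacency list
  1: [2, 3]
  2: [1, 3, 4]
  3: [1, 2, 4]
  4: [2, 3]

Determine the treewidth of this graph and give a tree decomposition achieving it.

Treewidth 2.
One such decomposition:
Bags: B1 = {2, 3, 4}  B2 = {1, 2, 3}
Tree: B1–B2

Each bag holds 3 vertices, so the decomposition has width 2, which upper-bounds the treewidth. Conversely, {1, 2, 3} is a clique of size 3, and the vertices of any clique must share a bag in every tree decomposition; so some bag has ≥ 3 vertices and tw(G) ≥ 2. Combining the bounds, tw(G) = 2.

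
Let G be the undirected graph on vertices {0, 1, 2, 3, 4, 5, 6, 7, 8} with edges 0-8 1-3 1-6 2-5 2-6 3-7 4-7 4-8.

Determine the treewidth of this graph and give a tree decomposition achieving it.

Treewidth 1.
One such decomposition:
Bags: B1 = {2, 5}  B2 = {2, 6}  B3 = {1, 6}  B4 = {1, 3}  B5 = {3, 7}  B6 = {4, 7}  B7 = {4, 8}  B8 = {0, 8}
Tree: B1–B2, B2–B3, B3–B4, B4–B5, B5–B6, B6–B7, B7–B8

The largest bag has 2 vertices, giving width 1; this decomposition certifies tw(G) ≤ 1. Since G has at least one edge (e.g. 5–2), it is not an edgeless graph, so tw(G) ≥ 1. Therefore the treewidth is 1.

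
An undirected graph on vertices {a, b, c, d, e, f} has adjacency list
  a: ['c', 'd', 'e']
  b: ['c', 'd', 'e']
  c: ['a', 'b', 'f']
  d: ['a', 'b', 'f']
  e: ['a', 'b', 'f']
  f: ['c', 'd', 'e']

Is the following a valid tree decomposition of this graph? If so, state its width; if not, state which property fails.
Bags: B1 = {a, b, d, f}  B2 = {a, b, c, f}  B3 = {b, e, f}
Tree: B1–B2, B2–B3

No — edge (a,e) lies in no bag.

A tree decomposition must satisfy three properties: every vertex lies in some bag; for every edge, both endpoints lie together in some bag; and for every vertex, the bags containing it form a connected subtree. Here edge (a,e) lies in no bag, so the decomposition is invalid.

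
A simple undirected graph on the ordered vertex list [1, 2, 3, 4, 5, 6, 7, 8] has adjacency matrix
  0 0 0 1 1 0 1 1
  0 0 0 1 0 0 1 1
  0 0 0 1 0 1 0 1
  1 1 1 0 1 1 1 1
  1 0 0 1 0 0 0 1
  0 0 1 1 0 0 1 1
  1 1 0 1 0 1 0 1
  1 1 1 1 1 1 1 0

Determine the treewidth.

3

A width-3 tree decomposition is:
Bags: B1 = {1, 4, 7, 8}  B2 = {4, 6, 7, 8}  B3 = {3, 4, 6, 8}  B4 = {1, 4, 5, 8}  B5 = {2, 4, 7, 8}
Tree: B1–B2, B2–B3, B1–B4, B1–B5
The largest bag has 4 vertices, giving width 3; this decomposition certifies tw(G) ≤ 3. On the other hand G contains the 4-clique {3, 4, 6, 8}. A clique must lie in a single bag of any decomposition, so no decomposition can have width below 3. Therefore the treewidth is 3.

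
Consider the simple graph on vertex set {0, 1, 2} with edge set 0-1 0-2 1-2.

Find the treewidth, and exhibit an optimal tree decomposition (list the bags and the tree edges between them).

Treewidth 2.
One such decomposition:
Bags: B1 = {0, 1, 2}
Tree: (single bag)

A single bag containing all 3 vertices is trivially a valid decomposition of width 2. Conversely, {0, 1, 2} is a clique of size 3, and the vertices of any clique must share a bag in every tree decomposition; so some bag has ≥ 3 vertices and tw(G) ≥ 2. Combining the bounds, tw(G) = 2.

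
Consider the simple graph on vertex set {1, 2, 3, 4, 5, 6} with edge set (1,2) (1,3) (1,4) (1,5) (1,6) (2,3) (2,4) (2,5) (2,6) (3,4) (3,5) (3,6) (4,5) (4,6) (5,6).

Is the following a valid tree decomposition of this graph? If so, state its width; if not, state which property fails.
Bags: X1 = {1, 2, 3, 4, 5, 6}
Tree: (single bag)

Checking the three conditions: (i) the bags cover all of {1, 2, 3, 4, 5, 6}; (ii) for each edge, some bag contains both endpoints; (iii) the bags containing any fixed vertex form a subtree. All hold, so the decomposition is valid with width 6 − 1 = 5.

Yes; width 5.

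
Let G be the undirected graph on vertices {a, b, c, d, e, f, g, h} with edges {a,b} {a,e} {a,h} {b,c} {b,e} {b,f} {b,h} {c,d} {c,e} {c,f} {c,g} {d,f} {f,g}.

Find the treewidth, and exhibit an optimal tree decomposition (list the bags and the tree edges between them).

Treewidth 2.
One optimal decomposition is:
Bags: B1 = {a, b, e}  B2 = {b, c, e}  B3 = {b, c, f}  B4 = {c, d, f}  B5 = {c, f, g}  B6 = {a, b, h}
Tree: B1–B2, B2–B3, B3–B4, B3–B5, B1–B6

The largest bag has 3 vertices, giving width 2; this decomposition certifies tw(G) ≤ 2. On the other hand G contains the 3-clique {c, d, f}. A clique must lie in a single bag of any decomposition, so no decomposition can have width below 2. Therefore the treewidth is 2.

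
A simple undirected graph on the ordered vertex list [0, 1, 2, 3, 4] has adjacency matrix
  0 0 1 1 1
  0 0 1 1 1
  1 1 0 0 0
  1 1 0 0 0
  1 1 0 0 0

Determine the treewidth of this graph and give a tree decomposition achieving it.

Treewidth 2.
One optimal decomposition is:
Bags: B1 = {0, 1, 4}  B2 = {0, 1, 2}  B3 = {0, 1, 3}
Tree: B1–B2, B2–B3

Each bag holds 3 vertices, so the decomposition has width 2, which upper-bounds the treewidth. Since 0–4–1–2–0 is a cycle in G, G is not acyclic. Forests are exactly the graphs of treewidth ≤ 1, so tw(G) ≥ 2. Therefore the treewidth is 2.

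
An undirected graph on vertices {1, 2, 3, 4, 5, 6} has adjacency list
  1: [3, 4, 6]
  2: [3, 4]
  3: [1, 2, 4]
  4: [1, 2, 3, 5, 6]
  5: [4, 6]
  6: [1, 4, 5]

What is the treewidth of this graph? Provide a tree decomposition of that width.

Each bag holds 3 vertices, so the decomposition has width 2, which upper-bounds the treewidth. Conversely, {1, 3, 4} is a clique of size 3, and the vertices of any clique must share a bag in every tree decomposition; so some bag has ≥ 3 vertices and tw(G) ≥ 2. Combining the bounds, tw(G) = 2.

Treewidth 2.
Bags: B1 = {1, 3, 4}  B2 = {1, 4, 6}  B3 = {2, 3, 4}  B4 = {4, 5, 6}
Tree: B1–B2, B1–B3, B2–B4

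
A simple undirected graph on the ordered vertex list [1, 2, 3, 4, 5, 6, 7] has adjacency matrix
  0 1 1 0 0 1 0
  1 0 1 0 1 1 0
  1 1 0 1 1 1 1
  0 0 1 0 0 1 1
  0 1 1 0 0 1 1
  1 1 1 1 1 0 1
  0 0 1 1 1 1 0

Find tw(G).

A width-3 tree decomposition is:
Bags: B1 = {1, 2, 3, 6}  B2 = {2, 3, 5, 6}  B3 = {3, 5, 6, 7}  B4 = {3, 4, 6, 7}
Tree: B1–B2, B2–B3, B3–B4
Every bag has size at most 4, so the width is 4 − 1 = 3 and tw(G) ≤ 3. Conversely, {1, 2, 3, 6} is a clique of size 4, and the vertices of any clique must share a bag in every tree decomposition; so some bag has ≥ 4 vertices and tw(G) ≥ 3. Combining the bounds, tw(G) = 3.

3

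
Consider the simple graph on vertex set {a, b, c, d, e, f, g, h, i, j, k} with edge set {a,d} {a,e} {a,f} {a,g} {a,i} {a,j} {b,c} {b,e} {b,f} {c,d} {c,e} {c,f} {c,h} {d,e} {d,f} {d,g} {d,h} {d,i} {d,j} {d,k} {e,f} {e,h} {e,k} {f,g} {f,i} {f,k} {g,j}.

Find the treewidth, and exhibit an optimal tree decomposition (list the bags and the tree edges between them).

Treewidth 3.
Bags: B1 = {c, d, e, f}  B2 = {a, d, e, f}  B3 = {a, d, f, i}  B4 = {a, d, f, g}  B5 = {c, d, e, h}  B6 = {a, d, g, j}  B7 = {d, e, f, k}  B8 = {b, c, e, f}
Tree: B1–B2, B2–B3, B3–B4, B1–B5, B4–B6, B1–B7, B1–B8

The largest bag has 4 vertices, giving width 3; this decomposition certifies tw(G) ≤ 3. For the lower bound, the 4 vertices {a, d, g, j} are pairwise adjacent, and any tree decomposition puts a clique entirely inside one bag — forcing width ≥ 3. Therefore the treewidth is 3.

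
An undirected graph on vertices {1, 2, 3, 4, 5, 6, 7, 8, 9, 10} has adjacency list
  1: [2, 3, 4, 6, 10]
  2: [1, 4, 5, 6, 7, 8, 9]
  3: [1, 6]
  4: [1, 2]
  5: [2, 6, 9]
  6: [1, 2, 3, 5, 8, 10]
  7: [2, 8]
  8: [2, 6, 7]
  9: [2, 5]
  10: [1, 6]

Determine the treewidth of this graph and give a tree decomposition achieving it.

Treewidth 2.
One such decomposition:
Bags: B1 = {1, 2, 6}  B2 = {1, 3, 6}  B3 = {1, 6, 10}  B4 = {2, 6, 8}  B5 = {1, 2, 4}  B6 = {2, 5, 6}  B7 = {2, 5, 9}  B8 = {2, 7, 8}
Tree: B1–B2, B1–B3, B1–B4, B1–B5, B1–B6, B6–B7, B4–B8

The largest bag has 3 vertices, giving width 2; this decomposition certifies tw(G) ≤ 2. For the lower bound, the 3 vertices {1, 6, 10} are pairwise adjacent, and any tree decomposition puts a clique entirely inside one bag — forcing width ≥ 2. Therefore the treewidth is 2.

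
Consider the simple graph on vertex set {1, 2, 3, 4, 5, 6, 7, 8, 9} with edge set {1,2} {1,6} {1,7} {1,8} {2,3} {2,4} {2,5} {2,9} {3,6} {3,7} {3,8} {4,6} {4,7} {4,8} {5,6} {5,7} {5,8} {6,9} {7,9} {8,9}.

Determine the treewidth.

A width-4 tree decomposition is:
Bags: B1 = {1, 2, 6, 7, 8}  B2 = {2, 4, 6, 7, 8}  B3 = {2, 3, 6, 7, 8}  B4 = {2, 6, 7, 8, 9}  B5 = {2, 5, 6, 7, 8}
Tree: B1–B2, B2–B3, B3–B4, B4–B5
Each bag holds 5 vertices, so the decomposition has width 4, which upper-bounds the treewidth. For the lower bound: the 5 vertex sets {1,6}, {4,7}, {2,3}, {8}, {9} are disjoint, each induces a connected subgraph, and every pair is joined by at least one edge of G. Contracting each set to a single vertex therefore yields K_{5} as a minor, and since treewidth is minor-monotone, tw(G) ≥ tw(K_{5}) = 4. The upper and lower bounds meet at 4, so that is the treewidth.

4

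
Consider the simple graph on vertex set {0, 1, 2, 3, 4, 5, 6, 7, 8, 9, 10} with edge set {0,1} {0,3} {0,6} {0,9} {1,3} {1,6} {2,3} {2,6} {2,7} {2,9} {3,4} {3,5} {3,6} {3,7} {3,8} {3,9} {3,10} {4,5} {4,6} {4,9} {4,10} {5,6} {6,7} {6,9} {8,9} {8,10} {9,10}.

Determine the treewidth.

A width-3 tree decomposition is:
Bags: B1 = {3, 4, 9, 10}  B2 = {3, 4, 6, 9}  B3 = {3, 8, 9, 10}  B4 = {2, 3, 6, 9}  B5 = {0, 3, 6, 9}  B6 = {0, 1, 3, 6}  B7 = {3, 4, 5, 6}  B8 = {2, 3, 6, 7}
Tree: B1–B2, B1–B3, B2–B4, B4–B5, B5–B6, B2–B7, B4–B8
Each bag holds 4 vertices, so the decomposition has width 3, which upper-bounds the treewidth. On the other hand G contains the 4-clique {3, 8, 9, 10}. A clique must lie in a single bag of any decomposition, so no decomposition can have width below 3. Therefore the treewidth is 3.

3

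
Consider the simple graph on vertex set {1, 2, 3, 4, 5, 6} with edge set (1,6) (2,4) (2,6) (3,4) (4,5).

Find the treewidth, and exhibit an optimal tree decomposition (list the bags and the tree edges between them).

Treewidth 1.
One such decomposition:
Bags: B1 = {2, 6}  B2 = {1, 6}  B3 = {2, 4}  B4 = {3, 4}  B5 = {4, 5}
Tree: B1–B2, B1–B3, B3–B4, B3–B5

Every bag has size at most 2, so the width is 2 − 1 = 1 and tw(G) ≤ 1. G has an edge, so its treewidth is at least 1. Therefore the treewidth is 1.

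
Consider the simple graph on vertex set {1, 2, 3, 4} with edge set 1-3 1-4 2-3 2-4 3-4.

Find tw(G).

2

A width-2 tree decomposition is:
Bags: B1 = {2, 3, 4}  B2 = {1, 3, 4}
Tree: B1–B2
Every bag has size at most 3, so the width is 3 − 1 = 2 and tw(G) ≤ 2. On the other hand G contains the 3-clique {1, 3, 4}. A clique must lie in a single bag of any decomposition, so no decomposition can have width below 2. The upper and lower bounds meet at 2, so that is the treewidth.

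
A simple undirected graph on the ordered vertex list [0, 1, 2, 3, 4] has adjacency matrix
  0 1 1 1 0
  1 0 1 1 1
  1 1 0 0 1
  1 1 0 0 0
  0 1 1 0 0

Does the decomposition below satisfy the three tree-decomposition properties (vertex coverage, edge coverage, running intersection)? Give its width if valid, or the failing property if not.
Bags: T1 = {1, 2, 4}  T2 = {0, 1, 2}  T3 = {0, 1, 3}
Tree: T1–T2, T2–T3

Yes; width 2.

Every vertex of G appears in some bag (union = {0, 1, 2, 3, 4}); every edge is covered by a bag; and for each vertex v the set of bags containing v is connected in the bag tree. The decomposition is therefore valid. The largest bag has 3 vertices, so the width is 2.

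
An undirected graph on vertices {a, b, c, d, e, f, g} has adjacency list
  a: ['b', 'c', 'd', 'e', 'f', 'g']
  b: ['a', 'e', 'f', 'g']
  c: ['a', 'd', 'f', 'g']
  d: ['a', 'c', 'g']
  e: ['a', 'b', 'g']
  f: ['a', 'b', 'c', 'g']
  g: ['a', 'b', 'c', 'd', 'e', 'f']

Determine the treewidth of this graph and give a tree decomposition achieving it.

Treewidth 3.
Bags: B1 = {a, b, f, g}  B2 = {a, b, e, g}  B3 = {a, c, f, g}  B4 = {a, c, d, g}
Tree: B1–B2, B1–B3, B3–B4

The largest bag has 4 vertices, giving width 3; this decomposition certifies tw(G) ≤ 3. Conversely, {a, c, d, g} is a clique of size 4, and the vertices of any clique must share a bag in every tree decomposition; so some bag has ≥ 4 vertices and tw(G) ≥ 3. The upper and lower bounds meet at 3, so that is the treewidth.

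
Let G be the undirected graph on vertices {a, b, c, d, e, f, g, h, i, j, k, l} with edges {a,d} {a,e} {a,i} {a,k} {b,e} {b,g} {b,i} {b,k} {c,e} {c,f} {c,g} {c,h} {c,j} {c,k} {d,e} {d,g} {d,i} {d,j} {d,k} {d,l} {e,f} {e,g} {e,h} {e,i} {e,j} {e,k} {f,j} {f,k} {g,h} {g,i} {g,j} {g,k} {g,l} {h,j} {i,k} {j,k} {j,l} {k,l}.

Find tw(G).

4

A width-4 tree decomposition is:
Bags: B1 = {d, e, g, i, k}  B2 = {d, e, g, j, k}  B3 = {a, d, e, i, k}  B4 = {c, e, g, j, k}  B5 = {c, e, g, h, j}  B6 = {b, e, g, i, k}  B7 = {d, g, j, k, l}  B8 = {c, e, f, j, k}
Tree: B1–B2, B1–B3, B2–B4, B4–B5, B1–B6, B2–B7, B4–B8
Every bag has size at most 5, so the width is 5 − 1 = 4 and tw(G) ≤ 4. On the other hand G contains the 5-clique {c, e, g, h, j}. A clique must lie in a single bag of any decomposition, so no decomposition can have width below 4. Combining the bounds, tw(G) = 4.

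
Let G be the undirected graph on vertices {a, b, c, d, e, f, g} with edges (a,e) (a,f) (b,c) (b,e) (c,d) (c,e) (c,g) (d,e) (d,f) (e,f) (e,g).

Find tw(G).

A width-2 tree decomposition is:
Bags: B1 = {d, e, f}  B2 = {a, e, f}  B3 = {c, d, e}  B4 = {b, c, e}  B5 = {c, e, g}
Tree: B1–B2, B1–B3, B3–B4, B4–B5
Each bag holds 3 vertices, so the decomposition has width 2, which upper-bounds the treewidth. For the lower bound, the 3 vertices {a, e, f} are pairwise adjacent, and any tree decomposition puts a clique entirely inside one bag — forcing width ≥ 2. Combining the bounds, tw(G) = 2.

2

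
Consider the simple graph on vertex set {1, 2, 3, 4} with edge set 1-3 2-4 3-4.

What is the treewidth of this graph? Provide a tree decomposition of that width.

Each bag holds 2 vertices, so the decomposition has width 1, which upper-bounds the treewidth. Since G has at least one edge (e.g. 3–4), it is not an edgeless graph, so tw(G) ≥ 1. Therefore the treewidth is 1.

Treewidth 1.
One optimal decomposition is:
Bags: B1 = {3, 4}  B2 = {2, 4}  B3 = {1, 3}
Tree: B1–B2, B1–B3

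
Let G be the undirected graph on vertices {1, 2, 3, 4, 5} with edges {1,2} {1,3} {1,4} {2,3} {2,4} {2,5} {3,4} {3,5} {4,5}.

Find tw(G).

3

A width-3 tree decomposition is:
Bags: B1 = {2, 3, 4, 5}  B2 = {1, 2, 3, 4}
Tree: B1–B2
Each bag holds 4 vertices, so the decomposition has width 3, which upper-bounds the treewidth. For the lower bound, the 4 vertices {1, 2, 3, 4} are pairwise adjacent, and any tree decomposition puts a clique entirely inside one bag — forcing width ≥ 3. Hence tw(G) = 3 exactly.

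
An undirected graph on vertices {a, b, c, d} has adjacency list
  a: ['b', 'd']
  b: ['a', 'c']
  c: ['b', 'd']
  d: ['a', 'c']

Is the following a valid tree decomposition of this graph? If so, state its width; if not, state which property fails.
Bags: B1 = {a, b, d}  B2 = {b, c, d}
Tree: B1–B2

Yes; width 2.

Every vertex of G appears in some bag (union = {a, b, c, d}); every edge is covered by a bag; and for each vertex v the set of bags containing v is connected in the bag tree. The decomposition is therefore valid. The largest bag has 3 vertices, so the width is 2.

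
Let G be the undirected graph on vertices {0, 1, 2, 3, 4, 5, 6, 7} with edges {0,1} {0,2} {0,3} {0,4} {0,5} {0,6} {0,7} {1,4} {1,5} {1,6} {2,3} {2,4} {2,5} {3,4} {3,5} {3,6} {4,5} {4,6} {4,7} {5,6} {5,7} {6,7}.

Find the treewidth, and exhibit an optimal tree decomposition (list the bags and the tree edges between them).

Treewidth 4.
One optimal decomposition is:
Bags: B1 = {0, 1, 4, 5, 6}  B2 = {0, 3, 4, 5, 6}  B3 = {0, 2, 3, 4, 5}  B4 = {0, 4, 5, 6, 7}
Tree: B1–B2, B2–B3, B1–B4

Each bag holds 5 vertices, so the decomposition has width 4, which upper-bounds the treewidth. For the lower bound, the 5 vertices {0, 2, 3, 4, 5} are pairwise adjacent, and any tree decomposition puts a clique entirely inside one bag — forcing width ≥ 4. Hence tw(G) = 4 exactly.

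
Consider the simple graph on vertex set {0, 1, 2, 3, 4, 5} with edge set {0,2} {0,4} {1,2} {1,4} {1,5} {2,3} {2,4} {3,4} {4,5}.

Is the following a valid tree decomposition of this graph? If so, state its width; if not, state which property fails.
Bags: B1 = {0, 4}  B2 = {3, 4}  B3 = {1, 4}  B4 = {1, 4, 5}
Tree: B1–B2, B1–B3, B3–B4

A tree decomposition must satisfy three properties: every vertex lies in some bag; for every edge, both endpoints lie together in some bag; and for every vertex, the bags containing it form a connected subtree. Here vertex 2 appears in no bag, so the decomposition is invalid.

No — vertex 2 appears in no bag.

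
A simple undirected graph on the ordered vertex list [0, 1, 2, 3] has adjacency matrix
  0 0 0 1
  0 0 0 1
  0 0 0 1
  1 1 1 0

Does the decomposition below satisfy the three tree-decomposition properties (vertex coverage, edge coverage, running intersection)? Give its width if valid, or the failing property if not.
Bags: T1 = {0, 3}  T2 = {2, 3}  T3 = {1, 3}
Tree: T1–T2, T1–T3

Yes; width 1.

Vertex coverage: the bags together contain {0, 1, 2, 3}, the full vertex set. Edge coverage: each edge of G has both endpoints in at least one bag. Running intersection: for every vertex, the bags containing it form a connected subtree. All three properties hold, so this is a valid tree decomposition of width max|bag| − 1 = 1, and hence tw(G) ≤ 1.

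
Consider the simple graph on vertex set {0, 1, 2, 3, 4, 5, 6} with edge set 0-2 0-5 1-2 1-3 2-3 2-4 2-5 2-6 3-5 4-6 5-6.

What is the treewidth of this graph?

2

A width-2 tree decomposition is:
Bags: B1 = {2, 3, 5}  B2 = {0, 2, 5}  B3 = {1, 2, 3}  B4 = {2, 5, 6}  B5 = {2, 4, 6}
Tree: B1–B2, B1–B3, B1–B4, B4–B5
Every bag has size at most 3, so the width is 3 − 1 = 2 and tw(G) ≤ 2. For the lower bound, the 3 vertices {1, 2, 3} are pairwise adjacent, and any tree decomposition puts a clique entirely inside one bag — forcing width ≥ 2. Therefore the treewidth is 2.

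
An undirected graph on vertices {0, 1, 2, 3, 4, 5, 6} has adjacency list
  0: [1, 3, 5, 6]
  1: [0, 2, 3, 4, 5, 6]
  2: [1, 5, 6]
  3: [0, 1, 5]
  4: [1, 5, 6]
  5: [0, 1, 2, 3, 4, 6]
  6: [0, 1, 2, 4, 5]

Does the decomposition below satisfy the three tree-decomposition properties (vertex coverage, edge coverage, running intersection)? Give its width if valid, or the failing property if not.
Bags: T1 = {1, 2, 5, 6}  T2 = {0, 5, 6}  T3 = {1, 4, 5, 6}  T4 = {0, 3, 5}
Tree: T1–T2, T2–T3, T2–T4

No — edge (1,0) lies in no bag.

A tree decomposition must satisfy three properties: every vertex lies in some bag; for every edge, both endpoints lie together in some bag; and for every vertex, the bags containing it form a connected subtree. Here edge (1,0) lies in no bag, so the decomposition is invalid.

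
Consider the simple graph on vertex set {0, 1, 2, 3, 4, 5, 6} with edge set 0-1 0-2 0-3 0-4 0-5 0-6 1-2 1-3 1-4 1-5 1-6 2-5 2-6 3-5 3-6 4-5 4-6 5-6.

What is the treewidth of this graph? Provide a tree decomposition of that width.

Treewidth 4.
Bags: B1 = {0, 1, 2, 5, 6}  B2 = {0, 1, 4, 5, 6}  B3 = {0, 1, 3, 5, 6}
Tree: B1–B2, B2–B3

The largest bag has 5 vertices, giving width 4; this decomposition certifies tw(G) ≤ 4. For the lower bound, the 5 vertices {0, 1, 2, 5, 6} are pairwise adjacent, and any tree decomposition puts a clique entirely inside one bag — forcing width ≥ 4. The upper and lower bounds meet at 4, so that is the treewidth.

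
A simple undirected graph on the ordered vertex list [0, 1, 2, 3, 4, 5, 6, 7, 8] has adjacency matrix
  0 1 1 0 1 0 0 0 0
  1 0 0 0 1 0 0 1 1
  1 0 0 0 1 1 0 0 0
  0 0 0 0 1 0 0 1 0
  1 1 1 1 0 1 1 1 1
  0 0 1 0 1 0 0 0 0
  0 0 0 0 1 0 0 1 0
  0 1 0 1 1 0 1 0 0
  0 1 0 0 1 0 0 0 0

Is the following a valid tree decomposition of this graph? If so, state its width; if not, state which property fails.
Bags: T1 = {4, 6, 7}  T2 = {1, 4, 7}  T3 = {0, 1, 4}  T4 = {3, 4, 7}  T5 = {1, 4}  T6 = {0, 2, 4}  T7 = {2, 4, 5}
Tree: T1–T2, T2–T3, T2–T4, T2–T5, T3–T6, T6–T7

A tree decomposition must satisfy three properties: every vertex lies in some bag; for every edge, both endpoints lie together in some bag; and for every vertex, the bags containing it form a connected subtree. Here vertex 8 appears in no bag, so the decomposition is invalid.

No — vertex 8 appears in no bag.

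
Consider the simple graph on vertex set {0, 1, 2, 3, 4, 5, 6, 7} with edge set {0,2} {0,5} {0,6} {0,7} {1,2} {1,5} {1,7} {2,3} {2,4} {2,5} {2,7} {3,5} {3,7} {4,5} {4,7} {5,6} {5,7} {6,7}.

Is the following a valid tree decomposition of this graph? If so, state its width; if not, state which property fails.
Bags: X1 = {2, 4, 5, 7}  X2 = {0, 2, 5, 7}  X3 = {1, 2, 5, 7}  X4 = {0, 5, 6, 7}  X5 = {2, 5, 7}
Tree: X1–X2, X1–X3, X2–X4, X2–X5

A tree decomposition must satisfy three properties: every vertex lies in some bag; for every edge, both endpoints lie together in some bag; and for every vertex, the bags containing it form a connected subtree. Here vertex 3 appears in no bag, so the decomposition is invalid.

No — vertex 3 appears in no bag.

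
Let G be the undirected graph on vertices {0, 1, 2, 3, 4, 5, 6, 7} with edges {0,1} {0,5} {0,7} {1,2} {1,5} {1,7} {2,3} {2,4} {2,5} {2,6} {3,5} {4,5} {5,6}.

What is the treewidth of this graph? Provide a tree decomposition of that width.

Each bag holds 3 vertices, so the decomposition has width 2, which upper-bounds the treewidth. On the other hand G contains the 3-clique {0, 1, 5}. A clique must lie in a single bag of any decomposition, so no decomposition can have width below 2. Hence tw(G) = 2 exactly.

Treewidth 2.
One optimal decomposition is:
Bags: B1 = {1, 2, 5}  B2 = {2, 4, 5}  B3 = {0, 1, 5}  B4 = {0, 1, 7}  B5 = {2, 3, 5}  B6 = {2, 5, 6}
Tree: B1–B2, B1–B3, B3–B4, B1–B5, B1–B6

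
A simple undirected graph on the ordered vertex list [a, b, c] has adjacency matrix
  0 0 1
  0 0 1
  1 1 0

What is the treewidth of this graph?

1

A width-1 tree decomposition is:
Bags: B1 = {a, c}  B2 = {b, c}
Tree: B1–B2
The largest bag has 2 vertices, giving width 1; this decomposition certifies tw(G) ≤ 1. Any graph with an edge has treewidth ≥ 1, and G has the edge c–a. Therefore the treewidth is 1.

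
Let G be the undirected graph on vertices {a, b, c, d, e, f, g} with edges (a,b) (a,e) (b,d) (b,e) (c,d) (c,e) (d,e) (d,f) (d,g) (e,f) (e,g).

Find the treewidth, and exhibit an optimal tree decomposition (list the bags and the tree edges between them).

Treewidth 2.
One optimal decomposition is:
Bags: B1 = {d, e, g}  B2 = {b, d, e}  B3 = {c, d, e}  B4 = {a, b, e}  B5 = {d, e, f}
Tree: B1–B2, B2–B3, B2–B4, B1–B5

The largest bag has 3 vertices, giving width 2; this decomposition certifies tw(G) ≤ 2. On the other hand G contains the 3-clique {d, e, g}. A clique must lie in a single bag of any decomposition, so no decomposition can have width below 2. Combining the bounds, tw(G) = 2.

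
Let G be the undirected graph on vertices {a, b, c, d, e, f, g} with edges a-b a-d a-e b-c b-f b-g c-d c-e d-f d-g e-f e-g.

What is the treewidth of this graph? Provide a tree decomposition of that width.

Treewidth 3.
Bags: B1 = {a, b, d, e}  B2 = {b, d, e, g}  B3 = {b, d, e, f}  B4 = {b, c, d, e}
Tree: B1–B2, B2–B3, B3–B4

Every bag has size at most 4, so the width is 4 − 1 = 3 and tw(G) ≤ 3. For the lower bound: the 4 vertex sets {a,b}, {d,g}, {e}, {f} are disjoint, each induces a connected subgraph, and every pair is joined by at least one edge of G. Contracting each set to a single vertex therefore yields K_{4} as a minor, and since treewidth is minor-monotone, tw(G) ≥ tw(K_{4}) = 3. Combining the bounds, tw(G) = 3.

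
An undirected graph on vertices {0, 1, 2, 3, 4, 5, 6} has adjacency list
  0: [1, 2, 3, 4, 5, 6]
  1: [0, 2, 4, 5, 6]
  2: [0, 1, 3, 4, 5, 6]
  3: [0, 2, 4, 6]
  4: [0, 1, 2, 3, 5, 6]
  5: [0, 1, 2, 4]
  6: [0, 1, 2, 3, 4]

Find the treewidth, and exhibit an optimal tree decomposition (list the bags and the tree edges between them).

Each bag holds 5 vertices, so the decomposition has width 4, which upper-bounds the treewidth. Conversely, {0, 1, 2, 4, 5} is a clique of size 5, and the vertices of any clique must share a bag in every tree decomposition; so some bag has ≥ 5 vertices and tw(G) ≥ 4. Therefore the treewidth is 4.

Treewidth 4.
Bags: B1 = {0, 1, 2, 4, 5}  B2 = {0, 1, 2, 4, 6}  B3 = {0, 2, 3, 4, 6}
Tree: B1–B2, B2–B3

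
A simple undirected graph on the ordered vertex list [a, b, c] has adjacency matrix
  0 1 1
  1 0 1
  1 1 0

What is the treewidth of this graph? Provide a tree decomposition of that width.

Treewidth 2.
One such decomposition:
Bags: B1 = {a, b, c}
Tree: (single bag)

With just one bag of size 3, the width is 3 − 1 = 2, so tw(G) ≤ 2. For the lower bound, the 3 vertices {a, b, c} are pairwise adjacent, and any tree decomposition puts a clique entirely inside one bag — forcing width ≥ 2. The upper and lower bounds meet at 2, so that is the treewidth.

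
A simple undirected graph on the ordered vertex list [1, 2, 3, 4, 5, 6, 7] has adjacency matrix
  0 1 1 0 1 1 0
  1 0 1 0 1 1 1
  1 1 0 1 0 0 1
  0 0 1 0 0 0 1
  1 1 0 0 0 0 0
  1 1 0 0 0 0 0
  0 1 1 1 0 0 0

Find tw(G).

2

A width-2 tree decomposition is:
Bags: B1 = {1, 2, 6}  B2 = {1, 2, 3}  B3 = {2, 3, 7}  B4 = {3, 4, 7}  B5 = {1, 2, 5}
Tree: B1–B2, B2–B3, B3–B4, B1–B5
Each bag holds 3 vertices, so the decomposition has width 2, which upper-bounds the treewidth. On the other hand G contains the 3-clique {1, 2, 3}. A clique must lie in a single bag of any decomposition, so no decomposition can have width below 2. Combining the bounds, tw(G) = 2.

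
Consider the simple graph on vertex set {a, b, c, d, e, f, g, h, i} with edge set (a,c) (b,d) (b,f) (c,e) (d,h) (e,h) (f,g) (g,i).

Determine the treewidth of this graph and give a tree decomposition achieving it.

Treewidth 1.
One optimal decomposition is:
Bags: B1 = {a, c}  B2 = {c, e}  B3 = {e, h}  B4 = {d, h}  B5 = {b, d}  B6 = {b, f}  B7 = {f, g}  B8 = {g, i}
Tree: B1–B2, B2–B3, B3–B4, B4–B5, B5–B6, B6–B7, B7–B8

Every bag has size at most 2, so the width is 2 − 1 = 1 and tw(G) ≤ 1. Any graph with an edge has treewidth ≥ 1, and G has the edge a–c. The upper and lower bounds meet at 1, so that is the treewidth.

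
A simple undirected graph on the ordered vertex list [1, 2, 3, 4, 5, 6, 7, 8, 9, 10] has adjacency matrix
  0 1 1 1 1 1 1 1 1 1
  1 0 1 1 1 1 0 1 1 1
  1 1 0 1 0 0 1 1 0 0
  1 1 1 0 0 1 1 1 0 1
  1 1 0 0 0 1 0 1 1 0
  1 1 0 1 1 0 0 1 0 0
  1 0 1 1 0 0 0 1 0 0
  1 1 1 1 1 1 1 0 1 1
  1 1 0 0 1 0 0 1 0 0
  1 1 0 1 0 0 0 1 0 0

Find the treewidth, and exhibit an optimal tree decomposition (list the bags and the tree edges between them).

Every bag has size at most 5, so the width is 5 − 1 = 4 and tw(G) ≤ 4. Conversely, {1, 2, 5, 8, 9} is a clique of size 5, and the vertices of any clique must share a bag in every tree decomposition; so some bag has ≥ 5 vertices and tw(G) ≥ 4. The upper and lower bounds meet at 4, so that is the treewidth.

Treewidth 4.
One optimal decomposition is:
Bags: B1 = {1, 2, 4, 6, 8}  B2 = {1, 2, 3, 4, 8}  B3 = {1, 2, 5, 6, 8}  B4 = {1, 2, 4, 8, 10}  B5 = {1, 3, 4, 7, 8}  B6 = {1, 2, 5, 8, 9}
Tree: B1–B2, B1–B3, B2–B4, B2–B5, B3–B6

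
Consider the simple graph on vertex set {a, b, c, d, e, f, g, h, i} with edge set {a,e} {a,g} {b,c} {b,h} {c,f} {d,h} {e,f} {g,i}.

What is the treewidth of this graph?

A width-1 tree decomposition is:
Bags: B1 = {d, h}  B2 = {b, h}  B3 = {b, c}  B4 = {c, f}  B5 = {e, f}  B6 = {a, e}  B7 = {a, g}  B8 = {g, i}
Tree: B1–B2, B2–B3, B3–B4, B4–B5, B5–B6, B6–B7, B7–B8
The largest bag has 2 vertices, giving width 1; this decomposition certifies tw(G) ≤ 1. Since G has at least one edge (e.g. d–h), it is not an edgeless graph, so tw(G) ≥ 1. Combining the bounds, tw(G) = 1.

1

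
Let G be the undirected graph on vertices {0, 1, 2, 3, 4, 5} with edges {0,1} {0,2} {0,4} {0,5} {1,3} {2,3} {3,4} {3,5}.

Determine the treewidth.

2

A width-2 tree decomposition is:
Bags: B1 = {0, 3, 4}  B2 = {0, 3, 5}  B3 = {0, 1, 3}  B4 = {0, 2, 3}
Tree: B1–B2, B2–B3, B3–B4
Each bag holds 3 vertices, so the decomposition has width 2, which upper-bounds the treewidth. Since 3–4–0–5–3 is a cycle in G, G is not acyclic. Forests are exactly the graphs of treewidth ≤ 1, so tw(G) ≥ 2. Combining the bounds, tw(G) = 2.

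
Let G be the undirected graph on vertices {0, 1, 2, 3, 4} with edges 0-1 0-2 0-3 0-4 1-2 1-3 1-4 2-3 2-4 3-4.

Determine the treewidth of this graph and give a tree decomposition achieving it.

With just one bag of size 5, the width is 5 − 1 = 4, so tw(G) ≤ 4. On the other hand G contains the 5-clique {0, 1, 2, 3, 4}. A clique must lie in a single bag of any decomposition, so no decomposition can have width below 4. Combining the bounds, tw(G) = 4.

Treewidth 4.
One optimal decomposition is:
Bags: B1 = {0, 1, 2, 3, 4}
Tree: (single bag)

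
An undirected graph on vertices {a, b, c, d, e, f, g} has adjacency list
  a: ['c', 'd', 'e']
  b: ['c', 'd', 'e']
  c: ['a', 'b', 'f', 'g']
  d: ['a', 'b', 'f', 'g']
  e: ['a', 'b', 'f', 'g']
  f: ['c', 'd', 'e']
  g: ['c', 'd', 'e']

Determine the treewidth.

3

A width-3 tree decomposition is:
Bags: B1 = {a, c, d, e}  B2 = {c, d, e, f}  B3 = {c, d, e, g}  B4 = {b, c, d, e}
Tree: B1–B2, B2–B3, B3–B4
Each bag holds 4 vertices, so the decomposition has width 3, which upper-bounds the treewidth. For the lower bound: the 4 vertex sets {a,d}, {c,f}, {e}, {g} are disjoint, each induces a connected subgraph, and every pair is joined by at least one edge of G. Contracting each set to a single vertex therefore yields K_{4} as a minor, and since treewidth is minor-monotone, tw(G) ≥ tw(K_{4}) = 3. Hence tw(G) = 3 exactly.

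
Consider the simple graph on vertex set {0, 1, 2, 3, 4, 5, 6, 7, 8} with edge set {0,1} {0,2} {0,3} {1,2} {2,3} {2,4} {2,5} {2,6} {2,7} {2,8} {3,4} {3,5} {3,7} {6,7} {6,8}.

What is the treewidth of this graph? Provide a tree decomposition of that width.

Treewidth 2.
One such decomposition:
Bags: B1 = {0, 2, 3}  B2 = {2, 3, 7}  B3 = {2, 3, 5}  B4 = {2, 6, 7}  B5 = {0, 1, 2}  B6 = {2, 6, 8}  B7 = {2, 3, 4}
Tree: B1–B2, B2–B3, B2–B4, B1–B5, B4–B6, B1–B7

Each bag holds 3 vertices, so the decomposition has width 2, which upper-bounds the treewidth. On the other hand G contains the 3-clique {2, 6, 8}. A clique must lie in a single bag of any decomposition, so no decomposition can have width below 2. The upper and lower bounds meet at 2, so that is the treewidth.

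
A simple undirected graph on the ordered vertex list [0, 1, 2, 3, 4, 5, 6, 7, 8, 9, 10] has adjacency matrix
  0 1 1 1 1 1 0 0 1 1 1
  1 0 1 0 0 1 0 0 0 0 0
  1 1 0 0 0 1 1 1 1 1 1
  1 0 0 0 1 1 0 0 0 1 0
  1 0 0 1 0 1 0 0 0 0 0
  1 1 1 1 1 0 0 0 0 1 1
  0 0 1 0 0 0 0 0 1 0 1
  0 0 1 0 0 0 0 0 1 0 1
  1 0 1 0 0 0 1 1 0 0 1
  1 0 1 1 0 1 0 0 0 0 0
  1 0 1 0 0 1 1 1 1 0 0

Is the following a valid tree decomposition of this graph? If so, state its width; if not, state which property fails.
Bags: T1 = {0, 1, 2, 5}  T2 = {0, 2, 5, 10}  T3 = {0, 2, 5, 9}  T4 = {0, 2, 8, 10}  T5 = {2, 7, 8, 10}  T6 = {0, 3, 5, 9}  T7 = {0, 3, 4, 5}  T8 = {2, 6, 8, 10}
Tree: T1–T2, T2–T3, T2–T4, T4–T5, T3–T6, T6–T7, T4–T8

Yes; width 3.

Vertex coverage: the bags together contain {0, 1, 2, 3, 4, 5, 6, 7, 8, 9, 10}, the full vertex set. Edge coverage: each edge of G has both endpoints in at least one bag. Running intersection: for every vertex, the bags containing it form a connected subtree. All three properties hold, so this is a valid tree decomposition of width max|bag| − 1 = 3, and hence tw(G) ≤ 3.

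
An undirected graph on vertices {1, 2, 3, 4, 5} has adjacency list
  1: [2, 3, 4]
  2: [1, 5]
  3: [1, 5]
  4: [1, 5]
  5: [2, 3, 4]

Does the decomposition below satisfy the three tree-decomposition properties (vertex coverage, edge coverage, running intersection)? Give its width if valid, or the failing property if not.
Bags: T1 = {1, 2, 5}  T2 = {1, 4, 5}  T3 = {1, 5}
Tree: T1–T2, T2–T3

A tree decomposition must satisfy three properties: every vertex lies in some bag; for every edge, both endpoints lie together in some bag; and for every vertex, the bags containing it form a connected subtree. Here vertex 3 appears in no bag, so the decomposition is invalid.

No — vertex 3 appears in no bag.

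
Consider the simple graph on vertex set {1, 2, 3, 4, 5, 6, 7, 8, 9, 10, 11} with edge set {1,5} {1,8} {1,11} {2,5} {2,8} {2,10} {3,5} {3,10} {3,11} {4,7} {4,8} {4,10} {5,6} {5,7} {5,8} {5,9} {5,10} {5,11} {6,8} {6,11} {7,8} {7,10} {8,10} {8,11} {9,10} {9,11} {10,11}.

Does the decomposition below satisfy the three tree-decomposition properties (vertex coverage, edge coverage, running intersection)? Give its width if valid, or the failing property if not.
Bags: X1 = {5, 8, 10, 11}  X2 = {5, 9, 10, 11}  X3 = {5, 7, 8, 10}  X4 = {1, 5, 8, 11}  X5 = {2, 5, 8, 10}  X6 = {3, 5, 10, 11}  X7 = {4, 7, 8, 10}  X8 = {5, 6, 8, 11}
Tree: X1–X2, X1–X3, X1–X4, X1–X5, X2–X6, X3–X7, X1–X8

Yes; width 3.

Every vertex of G appears in some bag (union = {1, 2, 3, 4, 5, 6, 7, 8, 9, 10, 11}); every edge is covered by a bag; and for each vertex v the set of bags containing v is connected in the bag tree. The decomposition is therefore valid. The largest bag has 4 vertices, so the width is 3.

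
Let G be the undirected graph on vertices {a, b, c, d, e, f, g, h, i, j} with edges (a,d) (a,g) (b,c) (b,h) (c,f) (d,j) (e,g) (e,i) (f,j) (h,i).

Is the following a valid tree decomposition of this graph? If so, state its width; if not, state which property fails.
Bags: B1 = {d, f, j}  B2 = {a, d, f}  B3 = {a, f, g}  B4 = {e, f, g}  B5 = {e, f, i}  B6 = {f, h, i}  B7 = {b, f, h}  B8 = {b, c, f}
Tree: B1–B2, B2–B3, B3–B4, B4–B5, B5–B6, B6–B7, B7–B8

Yes; width 2.

Every vertex of G appears in some bag (union = {a, b, c, d, e, f, g, h, i, j}); every edge is covered by a bag; and for each vertex v the set of bags containing v is connected in the bag tree. The decomposition is therefore valid. The largest bag has 3 vertices, so the width is 2.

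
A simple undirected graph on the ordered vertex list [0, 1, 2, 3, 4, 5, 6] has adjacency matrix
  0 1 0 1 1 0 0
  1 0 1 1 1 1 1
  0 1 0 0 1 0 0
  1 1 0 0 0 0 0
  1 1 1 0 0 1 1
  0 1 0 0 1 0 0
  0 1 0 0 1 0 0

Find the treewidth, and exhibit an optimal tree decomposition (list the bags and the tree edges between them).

Treewidth 2.
Bags: B1 = {0, 1, 4}  B2 = {1, 4, 6}  B3 = {1, 2, 4}  B4 = {0, 1, 3}  B5 = {1, 4, 5}
Tree: B1–B2, B2–B3, B1–B4, B1–B5

Each bag holds 3 vertices, so the decomposition has width 2, which upper-bounds the treewidth. For the lower bound, the 3 vertices {0, 1, 3} are pairwise adjacent, and any tree decomposition puts a clique entirely inside one bag — forcing width ≥ 2. Therefore the treewidth is 2.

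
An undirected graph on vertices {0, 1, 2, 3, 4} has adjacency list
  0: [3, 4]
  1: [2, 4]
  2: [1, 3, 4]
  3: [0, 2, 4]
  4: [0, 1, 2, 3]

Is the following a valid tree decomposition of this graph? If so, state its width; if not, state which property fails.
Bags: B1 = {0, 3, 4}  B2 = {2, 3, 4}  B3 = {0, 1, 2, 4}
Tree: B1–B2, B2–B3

No — bags containing vertex 0 are not connected in the tree.

A tree decomposition must satisfy three properties: every vertex lies in some bag; for every edge, both endpoints lie together in some bag; and for every vertex, the bags containing it form a connected subtree. Here bags containing vertex 0 are not connected in the tree, so the decomposition is invalid.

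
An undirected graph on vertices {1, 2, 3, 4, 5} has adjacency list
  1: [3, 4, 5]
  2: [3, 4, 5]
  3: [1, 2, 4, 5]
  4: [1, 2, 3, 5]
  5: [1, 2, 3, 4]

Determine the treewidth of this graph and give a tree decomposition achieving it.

Each bag holds 4 vertices, so the decomposition has width 3, which upper-bounds the treewidth. For the lower bound, the 4 vertices {1, 3, 4, 5} are pairwise adjacent, and any tree decomposition puts a clique entirely inside one bag — forcing width ≥ 3. Combining the bounds, tw(G) = 3.

Treewidth 3.
One such decomposition:
Bags: B1 = {1, 3, 4, 5}  B2 = {2, 3, 4, 5}
Tree: B1–B2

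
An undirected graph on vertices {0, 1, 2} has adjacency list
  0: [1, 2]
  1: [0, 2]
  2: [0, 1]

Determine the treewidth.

A width-2 tree decomposition is:
Bags: B1 = {0, 1, 2}
Tree: (single bag)
A single bag containing all 3 vertices is trivially a valid decomposition of width 2. Conversely, {0, 1, 2} is a clique of size 3, and the vertices of any clique must share a bag in every tree decomposition; so some bag has ≥ 3 vertices and tw(G) ≥ 2. Combining the bounds, tw(G) = 2.

2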